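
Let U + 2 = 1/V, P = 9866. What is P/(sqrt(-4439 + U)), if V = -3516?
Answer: -19732*I*sqrt(13725195603)/15614557 ≈ -148.05*I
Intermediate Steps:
U = -7033/3516 (U = -2 + 1/(-3516) = -2 - 1/3516 = -7033/3516 ≈ -2.0003)
P/(sqrt(-4439 + U)) = 9866/(sqrt(-4439 - 7033/3516)) = 9866/(sqrt(-15614557/3516)) = 9866/((I*sqrt(13725195603)/1758)) = 9866*(-2*I*sqrt(13725195603)/15614557) = -19732*I*sqrt(13725195603)/15614557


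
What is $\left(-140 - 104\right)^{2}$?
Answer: $59536$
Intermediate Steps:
$\left(-140 - 104\right)^{2} = \left(-244\right)^{2} = 59536$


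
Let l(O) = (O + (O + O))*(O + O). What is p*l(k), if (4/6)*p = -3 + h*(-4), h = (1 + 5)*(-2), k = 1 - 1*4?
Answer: 3645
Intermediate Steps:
k = -3 (k = 1 - 4 = -3)
h = -12 (h = 6*(-2) = -12)
l(O) = 6*O² (l(O) = (O + 2*O)*(2*O) = (3*O)*(2*O) = 6*O²)
p = 135/2 (p = 3*(-3 - 12*(-4))/2 = 3*(-3 + 48)/2 = (3/2)*45 = 135/2 ≈ 67.500)
p*l(k) = 135*(6*(-3)²)/2 = 135*(6*9)/2 = (135/2)*54 = 3645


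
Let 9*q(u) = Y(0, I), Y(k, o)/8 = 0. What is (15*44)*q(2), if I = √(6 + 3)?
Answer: 0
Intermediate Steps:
I = 3 (I = √9 = 3)
Y(k, o) = 0 (Y(k, o) = 8*0 = 0)
q(u) = 0 (q(u) = (⅑)*0 = 0)
(15*44)*q(2) = (15*44)*0 = 660*0 = 0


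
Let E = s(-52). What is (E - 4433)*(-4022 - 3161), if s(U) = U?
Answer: 32215755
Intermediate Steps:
E = -52
(E - 4433)*(-4022 - 3161) = (-52 - 4433)*(-4022 - 3161) = -4485*(-7183) = 32215755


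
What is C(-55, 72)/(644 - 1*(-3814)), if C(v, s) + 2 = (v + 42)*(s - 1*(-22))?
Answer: -204/743 ≈ -0.27456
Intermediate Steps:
C(v, s) = -2 + (22 + s)*(42 + v) (C(v, s) = -2 + (v + 42)*(s - 1*(-22)) = -2 + (42 + v)*(s + 22) = -2 + (42 + v)*(22 + s) = -2 + (22 + s)*(42 + v))
C(-55, 72)/(644 - 1*(-3814)) = (922 + 22*(-55) + 42*72 + 72*(-55))/(644 - 1*(-3814)) = (922 - 1210 + 3024 - 3960)/(644 + 3814) = -1224/4458 = -1224*1/4458 = -204/743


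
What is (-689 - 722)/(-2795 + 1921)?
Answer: 1411/874 ≈ 1.6144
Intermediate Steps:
(-689 - 722)/(-2795 + 1921) = -1411/(-874) = -1411*(-1/874) = 1411/874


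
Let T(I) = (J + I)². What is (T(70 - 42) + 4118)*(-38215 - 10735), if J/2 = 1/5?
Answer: -241057212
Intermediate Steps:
J = ⅖ (J = 2/5 = 2*(⅕) = ⅖ ≈ 0.40000)
T(I) = (⅖ + I)²
(T(70 - 42) + 4118)*(-38215 - 10735) = ((2 + 5*(70 - 42))²/25 + 4118)*(-38215 - 10735) = ((2 + 5*28)²/25 + 4118)*(-48950) = ((2 + 140)²/25 + 4118)*(-48950) = ((1/25)*142² + 4118)*(-48950) = ((1/25)*20164 + 4118)*(-48950) = (20164/25 + 4118)*(-48950) = (123114/25)*(-48950) = -241057212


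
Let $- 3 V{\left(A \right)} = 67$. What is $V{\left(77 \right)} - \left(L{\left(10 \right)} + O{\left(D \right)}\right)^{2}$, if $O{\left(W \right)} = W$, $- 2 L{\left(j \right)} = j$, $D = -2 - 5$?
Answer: $- \frac{499}{3} \approx -166.33$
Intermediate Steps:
$D = -7$
$L{\left(j \right)} = - \frac{j}{2}$
$V{\left(A \right)} = - \frac{67}{3}$ ($V{\left(A \right)} = \left(- \frac{1}{3}\right) 67 = - \frac{67}{3}$)
$V{\left(77 \right)} - \left(L{\left(10 \right)} + O{\left(D \right)}\right)^{2} = - \frac{67}{3} - \left(\left(- \frac{1}{2}\right) 10 - 7\right)^{2} = - \frac{67}{3} - \left(-5 - 7\right)^{2} = - \frac{67}{3} - \left(-12\right)^{2} = - \frac{67}{3} - 144 = - \frac{499}{3}$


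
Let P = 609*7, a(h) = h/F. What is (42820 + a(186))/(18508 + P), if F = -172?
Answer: 526061/279758 ≈ 1.8804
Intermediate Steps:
a(h) = -h/172 (a(h) = h/(-172) = h*(-1/172) = -h/172)
P = 4263
(42820 + a(186))/(18508 + P) = (42820 - 1/172*186)/(18508 + 4263) = (42820 - 93/86)/22771 = (3682427/86)*(1/22771) = 526061/279758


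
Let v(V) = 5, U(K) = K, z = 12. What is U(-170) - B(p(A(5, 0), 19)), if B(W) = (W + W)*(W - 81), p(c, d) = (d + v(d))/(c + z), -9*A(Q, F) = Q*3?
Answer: 187846/961 ≈ 195.47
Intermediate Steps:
A(Q, F) = -Q/3 (A(Q, F) = -Q*3/9 = -Q/3)
p(c, d) = (5 + d)/(12 + c) (p(c, d) = (d + 5)/(c + 12) = (5 + d)/(12 + c))
B(W) = 2*W*(-81 + W) (B(W) = (2*W)*(-81 + W) = 2*W*(-81 + W))
U(-170) - B(p(A(5, 0), 19)) = -170 - 2*(5 + 19)/(12 - ⅓*5)*(-81 + (5 + 19)/(12 - ⅓*5)) = -170 - 2*24/(12 - 5/3)*(-81 + 24/(12 - 5/3)) = -170 - 2*24/(31/3)*(-81 + 24/(31/3)) = -170 - 2*(3/31)*24*(-81 + (3/31)*24) = -170 - 2*72*(-81 + 72/31)/31 = -170 - 2*72*(-2439)/(31*31) = -170 - 1*(-351216/961) = -170 + 351216/961 = 187846/961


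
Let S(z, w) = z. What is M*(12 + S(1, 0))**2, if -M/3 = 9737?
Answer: -4936659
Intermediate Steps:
M = -29211 (M = -3*9737 = -29211)
M*(12 + S(1, 0))**2 = -29211*(12 + 1)**2 = -29211*13**2 = -29211*169 = -4936659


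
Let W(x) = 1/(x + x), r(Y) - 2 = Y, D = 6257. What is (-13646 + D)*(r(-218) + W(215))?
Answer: 686282931/430 ≈ 1.5960e+6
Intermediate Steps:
r(Y) = 2 + Y
W(x) = 1/(2*x)
(-13646 + D)*(r(-218) + W(215)) = (-13646 + 6257)*((2 - 218) + (½)/215) = -7389*(-216 + (½)*(1/215)) = -7389*(-216 + 1/430) = -7389*(-92879/430) = 686282931/430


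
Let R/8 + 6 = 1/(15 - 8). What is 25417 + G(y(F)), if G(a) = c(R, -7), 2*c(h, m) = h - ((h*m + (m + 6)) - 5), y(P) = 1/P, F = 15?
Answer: 176628/7 ≈ 25233.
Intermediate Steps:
R = -328/7 (R = -48 + 8/(15 - 8) = -48 + 8/7 = -328/7 ≈ -46.857)
c(h, m) = -½ + h/2 - m/2 - h*m/2 (c(h, m) = (h - ((h*m + (m + 6)) - 5))/2 = (h - ((h*m + (6 + m)) - 5))/2 = (h - ((6 + m + h*m) - 5))/2 = (h - (1 + m + h*m))/2 = (h + (-1 - m - h*m))/2 = (-1 + h - m - h*m)/2 = -½ + h/2 - m/2 - h*m/2)
G(a) = -1291/7 (G(a) = -½ + (½)*(-328/7) - ½*(-7) - ½*(-328/7)*(-7) = -½ - 164/7 + 7/2 - 164 = -1291/7)
25417 + G(y(F)) = 25417 - 1291/7 = 176628/7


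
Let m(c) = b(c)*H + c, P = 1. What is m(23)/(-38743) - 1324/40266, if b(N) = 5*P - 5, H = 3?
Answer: -26110925/780012819 ≈ -0.033475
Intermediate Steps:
b(N) = 0 (b(N) = 5*1 - 5 = 5 - 5 = 0)
m(c) = c (m(c) = 0*3 + c = 0 + c = c)
m(23)/(-38743) - 1324/40266 = 23/(-38743) - 1324/40266 = 23*(-1/38743) - 1324*1/40266 = -23/38743 - 662/20133 = -26110925/780012819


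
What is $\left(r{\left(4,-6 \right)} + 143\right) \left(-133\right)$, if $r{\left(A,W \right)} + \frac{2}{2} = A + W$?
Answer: $-18620$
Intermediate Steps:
$r{\left(A,W \right)} = -1 + A + W$ ($r{\left(A,W \right)} = -1 + \left(A + W\right) = -1 + A + W$)
$\left(r{\left(4,-6 \right)} + 143\right) \left(-133\right) = \left(\left(-1 + 4 - 6\right) + 143\right) \left(-133\right) = \left(-3 + 143\right) \left(-133\right) = 140 \left(-133\right) = -18620$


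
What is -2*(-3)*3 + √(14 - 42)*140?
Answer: 18 + 280*I*√7 ≈ 18.0 + 740.81*I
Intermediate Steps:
-2*(-3)*3 + √(14 - 42)*140 = 6*3 + √(-28)*140 = 18 + (2*I*√7)*140 = 18 + 280*I*√7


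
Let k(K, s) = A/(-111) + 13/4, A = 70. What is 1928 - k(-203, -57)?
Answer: 854869/444 ≈ 1925.4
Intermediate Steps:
k(K, s) = 1163/444 (k(K, s) = 70/(-111) + 13/4 = 70*(-1/111) + 13*(¼) = -70/111 + 13/4 = 1163/444)
1928 - k(-203, -57) = 1928 - 1*1163/444 = 1928 - 1163/444 = 854869/444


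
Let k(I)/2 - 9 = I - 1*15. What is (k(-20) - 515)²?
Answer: 321489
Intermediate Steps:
k(I) = -12 + 2*I (k(I) = 18 + 2*(I - 1*15) = 18 + 2*(I - 15) = 18 + 2*(-15 + I) = 18 + (-30 + 2*I) = -12 + 2*I)
(k(-20) - 515)² = ((-12 + 2*(-20)) - 515)² = ((-12 - 40) - 515)² = (-52 - 515)² = (-567)² = 321489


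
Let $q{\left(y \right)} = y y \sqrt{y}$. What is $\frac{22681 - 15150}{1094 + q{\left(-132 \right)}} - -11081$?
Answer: $\frac{222040191583811}{20037919634} - \frac{65610072 i \sqrt{33}}{10018959817} \approx 11081.0 - 0.037619 i$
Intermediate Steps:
$q{\left(y \right)} = y^{\frac{5}{2}}$ ($q{\left(y \right)} = y^{2} \sqrt{y} = y^{\frac{5}{2}}$)
$\frac{22681 - 15150}{1094 + q{\left(-132 \right)}} - -11081 = \frac{22681 - 15150}{1094 + \left(-132\right)^{\frac{5}{2}}} - -11081 = \frac{7531}{1094 + 34848 i \sqrt{33}} + 11081 = 11081 + \frac{7531}{1094 + 34848 i \sqrt{33}}$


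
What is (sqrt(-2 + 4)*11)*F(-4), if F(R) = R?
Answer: -44*sqrt(2) ≈ -62.225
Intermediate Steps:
(sqrt(-2 + 4)*11)*F(-4) = (sqrt(-2 + 4)*11)*(-4) = (sqrt(2)*11)*(-4) = (11*sqrt(2))*(-4) = -44*sqrt(2)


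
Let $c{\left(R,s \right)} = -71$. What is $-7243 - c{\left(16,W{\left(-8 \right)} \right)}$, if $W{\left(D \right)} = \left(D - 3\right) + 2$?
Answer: $-7172$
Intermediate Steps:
$W{\left(D \right)} = -1 + D$ ($W{\left(D \right)} = \left(-3 + D\right) + 2 = -1 + D$)
$-7243 - c{\left(16,W{\left(-8 \right)} \right)} = -7243 - -71 = -7243 + 71 = -7172$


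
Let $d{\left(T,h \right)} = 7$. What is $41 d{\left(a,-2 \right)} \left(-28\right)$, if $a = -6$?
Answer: $-8036$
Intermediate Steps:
$41 d{\left(a,-2 \right)} \left(-28\right) = 41 \cdot 7 \left(-28\right) = 287 \left(-28\right) = -8036$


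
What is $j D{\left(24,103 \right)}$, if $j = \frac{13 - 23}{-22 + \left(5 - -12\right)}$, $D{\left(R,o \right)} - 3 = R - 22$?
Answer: $10$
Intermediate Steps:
$D{\left(R,o \right)} = -19 + R$ ($D{\left(R,o \right)} = 3 + \left(R - 22\right) = 3 + \left(-22 + R\right) = -19 + R$)
$j = 2$ ($j = - \frac{10}{-22 + \left(5 + 12\right)} = - \frac{10}{-22 + 17} = - \frac{10}{-5} = \left(-10\right) \left(- \frac{1}{5}\right) = 2$)
$j D{\left(24,103 \right)} = 2 \left(-19 + 24\right) = 2 \cdot 5 = 10$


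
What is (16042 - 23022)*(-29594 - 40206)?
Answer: 487204000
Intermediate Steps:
(16042 - 23022)*(-29594 - 40206) = -6980*(-69800) = 487204000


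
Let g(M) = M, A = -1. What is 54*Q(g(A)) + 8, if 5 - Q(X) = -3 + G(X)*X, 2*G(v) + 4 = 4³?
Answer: 2060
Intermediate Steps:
G(v) = 30 (G(v) = -2 + (½)*4³ = -2 + (½)*64 = -2 + 32 = 30)
Q(X) = 8 - 30*X (Q(X) = 5 - (-3 + 30*X) = 5 + (3 - 30*X) = 8 - 30*X)
54*Q(g(A)) + 8 = 54*(8 - 30*(-1)) + 8 = 54*(8 + 30) + 8 = 54*38 + 8 = 2052 + 8 = 2060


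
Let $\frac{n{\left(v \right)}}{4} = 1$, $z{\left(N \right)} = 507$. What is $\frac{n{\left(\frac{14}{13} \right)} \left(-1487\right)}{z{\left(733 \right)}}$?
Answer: $- \frac{5948}{507} \approx -11.732$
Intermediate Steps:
$n{\left(v \right)} = 4$ ($n{\left(v \right)} = 4 \cdot 1 = 4$)
$\frac{n{\left(\frac{14}{13} \right)} \left(-1487\right)}{z{\left(733 \right)}} = \frac{4 \left(-1487\right)}{507} = \left(-5948\right) \frac{1}{507} = - \frac{5948}{507}$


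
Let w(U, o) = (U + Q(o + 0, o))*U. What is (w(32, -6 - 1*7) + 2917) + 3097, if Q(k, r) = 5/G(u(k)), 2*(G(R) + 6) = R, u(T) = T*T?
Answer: 1105286/157 ≈ 7040.0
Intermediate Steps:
u(T) = T**2
G(R) = -6 + R/2
Q(k, r) = 5/(-6 + k**2/2)
w(U, o) = U*(U + 10/(-12 + o**2)) (w(U, o) = (U + 10/(-12 + (o + 0)**2))*U = (U + 10/(-12 + o**2))*U = U*(U + 10/(-12 + o**2)))
(w(32, -6 - 1*7) + 2917) + 3097 = (32*(10 + 32*(-12 + (-6 - 1*7)**2))/(-12 + (-6 - 1*7)**2) + 2917) + 3097 = (32*(10 + 32*(-12 + (-6 - 7)**2))/(-12 + (-6 - 7)**2) + 2917) + 3097 = (32*(10 + 32*(-12 + (-13)**2))/(-12 + (-13)**2) + 2917) + 3097 = (32*(10 + 32*(-12 + 169))/(-12 + 169) + 2917) + 3097 = (32*(10 + 32*157)/157 + 2917) + 3097 = (32*(1/157)*(10 + 5024) + 2917) + 3097 = (32*(1/157)*5034 + 2917) + 3097 = (161088/157 + 2917) + 3097 = 619057/157 + 3097 = 1105286/157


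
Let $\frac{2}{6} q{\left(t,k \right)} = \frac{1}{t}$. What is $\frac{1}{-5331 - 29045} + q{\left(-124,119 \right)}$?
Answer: $- \frac{25813}{1065656} \approx -0.024223$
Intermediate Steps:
$q{\left(t,k \right)} = \frac{3}{t}$
$\frac{1}{-5331 - 29045} + q{\left(-124,119 \right)} = \frac{1}{-5331 - 29045} + \frac{3}{-124} = \frac{1}{-34376} + 3 \left(- \frac{1}{124}\right) = - \frac{1}{34376} - \frac{3}{124} = - \frac{25813}{1065656}$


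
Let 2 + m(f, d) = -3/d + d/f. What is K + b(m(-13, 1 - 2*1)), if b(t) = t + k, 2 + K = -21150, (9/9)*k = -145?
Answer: -276847/13 ≈ -21296.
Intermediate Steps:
k = -145
m(f, d) = -2 - 3/d + d/f (m(f, d) = -2 + (-3/d + d/f) = -2 - 3/d + d/f)
K = -21152 (K = -2 - 21150 = -21152)
b(t) = -145 + t (b(t) = t - 145 = -145 + t)
K + b(m(-13, 1 - 2*1)) = -21152 + (-145 + (-2 - 3/(1 - 2*1) + (1 - 2*1)/(-13))) = -21152 + (-145 + (-2 - 3/(1 - 2) + (1 - 2)*(-1/13))) = -21152 + (-145 + (-2 - 3/(-1) - 1*(-1/13))) = -21152 + (-145 + (-2 - 3*(-1) + 1/13)) = -21152 + (-145 + (-2 + 3 + 1/13)) = -21152 + (-145 + 14/13) = -21152 - 1871/13 = -276847/13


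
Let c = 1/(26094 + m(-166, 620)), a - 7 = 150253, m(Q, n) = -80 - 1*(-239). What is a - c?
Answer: 3944775779/26253 ≈ 1.5026e+5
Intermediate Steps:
m(Q, n) = 159 (m(Q, n) = -80 + 239 = 159)
a = 150260 (a = 7 + 150253 = 150260)
c = 1/26253 (c = 1/(26094 + 159) = 1/26253 ≈ 3.8091e-5)
a - c = 150260 - 1*1/26253 = 150260 - 1/26253 = 3944775779/26253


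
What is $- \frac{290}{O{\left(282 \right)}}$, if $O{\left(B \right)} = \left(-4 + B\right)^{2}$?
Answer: $- \frac{145}{38642} \approx -0.0037524$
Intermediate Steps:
$- \frac{290}{O{\left(282 \right)}} = - \frac{290}{\left(-4 + 282\right)^{2}} = - \frac{290}{278^{2}} = - \frac{290}{77284} = \left(-290\right) \frac{1}{77284} = - \frac{145}{38642}$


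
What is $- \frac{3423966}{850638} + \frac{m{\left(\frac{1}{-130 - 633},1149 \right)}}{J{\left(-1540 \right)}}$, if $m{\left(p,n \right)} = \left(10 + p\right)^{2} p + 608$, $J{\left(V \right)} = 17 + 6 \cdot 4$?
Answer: $\frac{27887583474488708}{2581968859062271} \approx 10.801$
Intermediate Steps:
$J{\left(V \right)} = 41$ ($J{\left(V \right)} = 17 + 24 = 41$)
$m{\left(p,n \right)} = 608 + p \left(10 + p\right)^{2}$ ($m{\left(p,n \right)} = p \left(10 + p\right)^{2} + 608 = 608 + p \left(10 + p\right)^{2}$)
$- \frac{3423966}{850638} + \frac{m{\left(\frac{1}{-130 - 633},1149 \right)}}{J{\left(-1540 \right)}} = - \frac{3423966}{850638} + \frac{608 + \frac{\left(10 + \frac{1}{-130 - 633}\right)^{2}}{-130 - 633}}{41} = \left(-3423966\right) \frac{1}{850638} + \left(608 + \frac{\left(10 + \frac{1}{-763}\right)^{2}}{-763}\right) \frac{1}{41} = - \frac{570661}{141773} + \left(608 - \frac{\left(10 - \frac{1}{763}\right)^{2}}{763}\right) \frac{1}{41} = - \frac{570661}{141773} + \left(608 - \frac{\left(\frac{7629}{763}\right)^{2}}{763}\right) \frac{1}{41} = - \frac{570661}{141773} + \left(608 - \frac{58201641}{444194947}\right) \frac{1}{41} = - \frac{570661}{141773} + \frac{270012326135}{444194947} \cdot \frac{1}{41} = - \frac{570661}{141773} + \frac{270012326135}{18211992827} = \frac{27887583474488708}{2581968859062271}$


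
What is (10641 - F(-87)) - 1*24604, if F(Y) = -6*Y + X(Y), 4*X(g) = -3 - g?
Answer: -14506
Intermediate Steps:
X(g) = -¾ - g/4 (X(g) = (-3 - g)/4 = -¾ - g/4)
F(Y) = -¾ - 25*Y/4 (F(Y) = -6*Y + (-¾ - Y/4) = -¾ - 25*Y/4)
(10641 - F(-87)) - 1*24604 = (10641 - (-¾ - 25/4*(-87))) - 1*24604 = (10641 - (-¾ + 2175/4)) - 24604 = (10641 - 1*543) - 24604 = (10641 - 543) - 24604 = 10098 - 24604 = -14506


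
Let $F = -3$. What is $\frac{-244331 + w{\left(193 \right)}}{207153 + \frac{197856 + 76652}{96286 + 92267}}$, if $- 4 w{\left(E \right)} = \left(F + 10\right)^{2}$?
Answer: $- \frac{184286611269}{156238376468} \approx -1.1795$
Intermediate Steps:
$w{\left(E \right)} = - \frac{49}{4}$ ($w{\left(E \right)} = - \frac{\left(-3 + 10\right)^{2}}{4} = - \frac{7^{2}}{4} = \left(- \frac{1}{4}\right) 49 = - \frac{49}{4}$)
$\frac{-244331 + w{\left(193 \right)}}{207153 + \frac{197856 + 76652}{96286 + 92267}} = \frac{-244331 - \frac{49}{4}}{207153 + \frac{197856 + 76652}{96286 + 92267}} = - \frac{977373}{4 \left(207153 + \frac{274508}{188553}\right)} = - \frac{977373}{4 \cdot \frac{39059594117}{188553}} = \left(- \frac{977373}{4}\right) \frac{188553}{39059594117} = - \frac{184286611269}{156238376468}$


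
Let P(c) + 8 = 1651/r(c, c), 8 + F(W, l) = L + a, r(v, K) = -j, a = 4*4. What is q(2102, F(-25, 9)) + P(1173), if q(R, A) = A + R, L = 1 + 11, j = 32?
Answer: 65997/32 ≈ 2062.4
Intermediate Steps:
a = 16
L = 12
r(v, K) = -32 (r(v, K) = -1*32 = -32)
F(W, l) = 20 (F(W, l) = -8 + (12 + 16) = -8 + 28 = 20)
P(c) = -1907/32 (P(c) = -8 + 1651/(-32) = -8 + 1651*(-1/32) = -8 - 1651/32 = -1907/32)
q(2102, F(-25, 9)) + P(1173) = (20 + 2102) - 1907/32 = 2122 - 1907/32 = 65997/32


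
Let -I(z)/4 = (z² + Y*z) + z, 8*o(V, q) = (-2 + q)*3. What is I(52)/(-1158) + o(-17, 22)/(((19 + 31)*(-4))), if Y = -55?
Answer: -18377/46320 ≈ -0.39674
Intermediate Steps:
o(V, q) = -¾ + 3*q/8 (o(V, q) = ((-2 + q)*3)/8 = (-6 + 3*q)/8 = -¾ + 3*q/8)
I(z) = -4*z² + 216*z (I(z) = -4*((z² - 55*z) + z) = -4*(z² - 54*z) = -4*z² + 216*z)
I(52)/(-1158) + o(-17, 22)/(((19 + 31)*(-4))) = (4*52*(54 - 1*52))/(-1158) + (-¾ + (3/8)*22)/(((19 + 31)*(-4))) = (4*52*(54 - 52))*(-1/1158) + (-¾ + 33/4)/((50*(-4))) = (4*52*2)*(-1/1158) + (15/2)/(-200) = 416*(-1/1158) + (15/2)*(-1/200) = -208/579 - 3/80 = -18377/46320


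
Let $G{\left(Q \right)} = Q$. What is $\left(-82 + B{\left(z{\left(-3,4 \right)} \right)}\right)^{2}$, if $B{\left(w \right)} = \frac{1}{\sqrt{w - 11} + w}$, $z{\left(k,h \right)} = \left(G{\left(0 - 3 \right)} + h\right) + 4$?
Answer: $\frac{- 126937 i + 67076 \sqrt{6}}{- 19 i + 10 \sqrt{6}} \approx 6697.6 + 12.933 i$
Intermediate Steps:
$z{\left(k,h \right)} = 1 + h$ ($z{\left(k,h \right)} = \left(\left(0 - 3\right) + h\right) + 4 = \left(-3 + h\right) + 4 = 1 + h$)
$B{\left(w \right)} = \frac{1}{w + \sqrt{-11 + w}}$ ($B{\left(w \right)} = \frac{1}{\sqrt{-11 + w} + w} = \frac{1}{w + \sqrt{-11 + w}}$)
$\left(-82 + B{\left(z{\left(-3,4 \right)} \right)}\right)^{2} = \left(-82 + \frac{1}{\left(1 + 4\right) + \sqrt{-11 + \left(1 + 4\right)}}\right)^{2} = \left(-82 + \frac{1}{5 + \sqrt{-11 + 5}}\right)^{2} = \left(-82 + \frac{1}{5 + \sqrt{-6}}\right)^{2} = \left(-82 + \frac{1}{5 + i \sqrt{6}}\right)^{2}$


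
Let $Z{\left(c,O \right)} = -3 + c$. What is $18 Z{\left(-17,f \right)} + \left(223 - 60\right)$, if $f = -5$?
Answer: $-197$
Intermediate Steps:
$18 Z{\left(-17,f \right)} + \left(223 - 60\right) = 18 \left(-3 - 17\right) + \left(223 - 60\right) = 18 \left(-20\right) + 163 = -360 + 163 = -197$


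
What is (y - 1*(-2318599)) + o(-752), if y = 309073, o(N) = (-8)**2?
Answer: 2627736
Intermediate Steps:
o(N) = 64
(y - 1*(-2318599)) + o(-752) = (309073 - 1*(-2318599)) + 64 = (309073 + 2318599) + 64 = 2627672 + 64 = 2627736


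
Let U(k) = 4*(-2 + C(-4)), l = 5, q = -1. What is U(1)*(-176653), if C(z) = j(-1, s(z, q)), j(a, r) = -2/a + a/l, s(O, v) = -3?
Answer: 706612/5 ≈ 1.4132e+5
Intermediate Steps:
j(a, r) = -2/a + a/5
C(z) = 9/5 (C(z) = -2/(-1) + (⅕)*(-1) = -2*(-1) - ⅕ = 2 - ⅕ = 9/5)
U(k) = -⅘ (U(k) = 4*(-2 + 9/5) = 4*(-⅕) = -⅘)
U(1)*(-176653) = -⅘*(-176653) = 706612/5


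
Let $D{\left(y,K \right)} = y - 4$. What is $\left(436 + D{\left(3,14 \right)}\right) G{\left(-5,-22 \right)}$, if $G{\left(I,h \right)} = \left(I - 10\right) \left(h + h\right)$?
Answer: $287100$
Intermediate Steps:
$G{\left(I,h \right)} = 2 h \left(-10 + I\right)$ ($G{\left(I,h \right)} = \left(-10 + I\right) 2 h = 2 h \left(-10 + I\right)$)
$D{\left(y,K \right)} = -4 + y$ ($D{\left(y,K \right)} = y - 4 = -4 + y$)
$\left(436 + D{\left(3,14 \right)}\right) G{\left(-5,-22 \right)} = \left(436 + \left(-4 + 3\right)\right) 2 \left(-22\right) \left(-10 - 5\right) = \left(436 - 1\right) 2 \left(-22\right) \left(-15\right) = 435 \cdot 660 = 287100$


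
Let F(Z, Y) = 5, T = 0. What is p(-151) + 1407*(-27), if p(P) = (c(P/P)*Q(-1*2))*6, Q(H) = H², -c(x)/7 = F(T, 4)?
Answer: -38829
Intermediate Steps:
c(x) = -35 (c(x) = -7*5 = -35)
p(P) = -840 (p(P) = -35*(-1*2)²*6 = -35*(-2)²*6 = -35*4*6 = -140*6 = -840)
p(-151) + 1407*(-27) = -840 + 1407*(-27) = -840 - 37989 = -38829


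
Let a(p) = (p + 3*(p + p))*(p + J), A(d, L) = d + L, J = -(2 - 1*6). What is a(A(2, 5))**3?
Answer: 156590819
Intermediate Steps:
J = 4 (J = -(2 - 6) = -1*(-4) = 4)
A(d, L) = L + d
a(p) = 7*p*(4 + p) (a(p) = (p + 3*(p + p))*(p + 4) = (p + 3*(2*p))*(4 + p) = (p + 6*p)*(4 + p) = (7*p)*(4 + p) = 7*p*(4 + p))
a(A(2, 5))**3 = (7*(5 + 2)*(4 + (5 + 2)))**3 = (7*7*(4 + 7))**3 = (7*7*11)**3 = 539**3 = 156590819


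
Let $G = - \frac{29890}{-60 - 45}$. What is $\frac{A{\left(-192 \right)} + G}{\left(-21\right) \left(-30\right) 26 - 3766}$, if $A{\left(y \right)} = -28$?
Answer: $\frac{55}{2703} \approx 0.020348$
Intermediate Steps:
$G = \frac{854}{3}$ ($G = - \frac{29890}{-60 - 45} = - \frac{29890}{-105} = \left(-29890\right) \left(- \frac{1}{105}\right) = \frac{854}{3} \approx 284.67$)
$\frac{A{\left(-192 \right)} + G}{\left(-21\right) \left(-30\right) 26 - 3766} = \frac{-28 + \frac{854}{3}}{\left(-21\right) \left(-30\right) 26 - 3766} = \frac{770}{3 \left(630 \cdot 26 - 3766\right)} = \frac{770}{3 \left(16380 - 3766\right)} = \frac{770}{3 \cdot 12614} = \frac{770}{3} \cdot \frac{1}{12614} = \frac{55}{2703}$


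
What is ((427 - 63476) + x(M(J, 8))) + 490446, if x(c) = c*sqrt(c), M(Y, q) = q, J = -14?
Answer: 427397 + 16*sqrt(2) ≈ 4.2742e+5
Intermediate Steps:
x(c) = c**(3/2)
((427 - 63476) + x(M(J, 8))) + 490446 = ((427 - 63476) + 8**(3/2)) + 490446 = (-63049 + 16*sqrt(2)) + 490446 = 427397 + 16*sqrt(2)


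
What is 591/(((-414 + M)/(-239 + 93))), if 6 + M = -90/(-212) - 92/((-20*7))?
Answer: 320121060/1554187 ≈ 205.97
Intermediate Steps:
M = -18247/3710 (M = -6 + (-90/(-212) - 92/((-20*7))) = -6 + (-90*(-1/212) - 92/(-140)) = -6 + (45/106 - 92*(-1/140)) = -6 + (45/106 + 23/35) = -6 + 4013/3710 = -18247/3710 ≈ -4.9183)
591/(((-414 + M)/(-239 + 93))) = 591/(((-414 - 18247/3710)/(-239 + 93))) = 591/((-1554187/3710/(-146))) = 591/((-1554187/3710*(-1/146))) = 591/(1554187/541660) = 591*(541660/1554187) = 320121060/1554187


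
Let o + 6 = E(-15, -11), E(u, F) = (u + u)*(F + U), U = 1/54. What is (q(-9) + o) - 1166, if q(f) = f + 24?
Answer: -7448/9 ≈ -827.56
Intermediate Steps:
U = 1/54 ≈ 0.018519
q(f) = 24 + f
E(u, F) = 2*u*(1/54 + F) (E(u, F) = (u + u)*(F + 1/54) = (2*u)*(1/54 + F) = 2*u*(1/54 + F))
o = 2911/9 (o = -6 + (1/27)*(-15)*(1 + 54*(-11)) = -6 + (1/27)*(-15)*(1 - 594) = -6 + (1/27)*(-15)*(-593) = -6 + 2965/9 = 2911/9 ≈ 323.44)
(q(-9) + o) - 1166 = ((24 - 9) + 2911/9) - 1166 = (15 + 2911/9) - 1166 = 3046/9 - 1166 = -7448/9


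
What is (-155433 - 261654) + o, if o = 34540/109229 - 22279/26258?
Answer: -1196263383507705/2868135082 ≈ -4.1709e+5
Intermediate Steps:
o = -1526561571/2868135082 (o = 34540*(1/109229) - 22279*1/26258 = 34540/109229 - 22279/26258 = -1526561571/2868135082 ≈ -0.53225)
(-155433 - 261654) + o = (-155433 - 261654) - 1526561571/2868135082 = -417087 - 1526561571/2868135082 = -1196263383507705/2868135082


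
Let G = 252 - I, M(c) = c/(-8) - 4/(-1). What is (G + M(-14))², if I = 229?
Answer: 13225/16 ≈ 826.56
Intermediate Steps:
M(c) = 4 - c/8 (M(c) = c*(-⅛) - 4*(-1) = -c/8 + 4 = 4 - c/8)
G = 23 (G = 252 - 1*229 = 252 - 229 = 23)
(G + M(-14))² = (23 + (4 - ⅛*(-14)))² = (23 + (4 + 7/4))² = (23 + 23/4)² = (115/4)² = 13225/16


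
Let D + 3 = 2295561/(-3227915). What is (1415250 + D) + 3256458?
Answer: 15079864349514/3227915 ≈ 4.6717e+6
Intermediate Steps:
D = -11979306/3227915 (D = -3 + 2295561/(-3227915) = -3 + 2295561*(-1/3227915) = -3 - 2295561/3227915 = -11979306/3227915 ≈ -3.7112)
(1415250 + D) + 3256458 = (1415250 - 11979306/3227915) + 3256458 = 4568294724444/3227915 + 3256458 = 15079864349514/3227915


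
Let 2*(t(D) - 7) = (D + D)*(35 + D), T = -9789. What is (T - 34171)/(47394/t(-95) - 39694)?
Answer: 31359965/28310783 ≈ 1.1077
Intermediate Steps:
t(D) = 7 + D*(35 + D) (t(D) = 7 + ((D + D)*(35 + D))/2 = 7 + ((2*D)*(35 + D))/2 = 7 + (2*D*(35 + D))/2 = 7 + D*(35 + D))
(T - 34171)/(47394/t(-95) - 39694) = (-9789 - 34171)/(47394/(7 + (-95)² + 35*(-95)) - 39694) = -43960/(47394/(7 + 9025 - 3325) - 39694) = -43960/(47394/5707 - 39694) = -43960/(-226486264/5707) = -43960*(-5707/226486264) = 31359965/28310783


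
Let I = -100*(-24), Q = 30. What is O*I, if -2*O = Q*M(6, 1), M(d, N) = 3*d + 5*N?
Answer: -828000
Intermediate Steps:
O = -345 (O = -15*(3*6 + 5*1) = -15*(18 + 5) = -15*23 = -½*690 = -345)
I = 2400
O*I = -345*2400 = -828000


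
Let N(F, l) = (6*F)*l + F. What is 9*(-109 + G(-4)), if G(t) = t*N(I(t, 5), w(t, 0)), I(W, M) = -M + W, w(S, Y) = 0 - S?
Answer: 7119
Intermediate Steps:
w(S, Y) = -S
I(W, M) = W - M
N(F, l) = F + 6*F*l (N(F, l) = 6*F*l + F = F + 6*F*l)
G(t) = t*(1 - 6*t)*(-5 + t) (G(t) = t*((t - 1*5)*(1 + 6*(-t))) = t*((t - 5)*(1 - 6*t)) = t*((-5 + t)*(1 - 6*t)) = t*((1 - 6*t)*(-5 + t)) = t*(1 - 6*t)*(-5 + t))
9*(-109 + G(-4)) = 9*(-109 - 4*(1 - 6*(-4))*(-5 - 4)) = 9*(-109 - 4*(1 + 24)*(-9)) = 9*(-109 - 4*25*(-9)) = 9*(-109 + 900) = 9*791 = 7119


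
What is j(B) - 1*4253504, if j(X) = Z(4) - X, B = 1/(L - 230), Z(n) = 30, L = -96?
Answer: -1386632523/326 ≈ -4.2535e+6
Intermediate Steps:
B = -1/326 (B = 1/(-96 - 230) = 1/(-326) = -1/326 ≈ -0.0030675)
j(X) = 30 - X
j(B) - 1*4253504 = (30 - 1*(-1/326)) - 1*4253504 = (30 + 1/326) - 4253504 = 9781/326 - 4253504 = -1386632523/326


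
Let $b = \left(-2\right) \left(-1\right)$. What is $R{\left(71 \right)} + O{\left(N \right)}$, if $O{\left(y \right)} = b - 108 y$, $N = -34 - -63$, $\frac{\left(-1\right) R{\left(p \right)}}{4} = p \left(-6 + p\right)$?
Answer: $-21590$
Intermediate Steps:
$R{\left(p \right)} = - 4 p \left(-6 + p\right)$
$b = 2$
$N = 29$ ($N = -34 + 63 = 29$)
$O{\left(y \right)} = 2 - 108 y$
$R{\left(71 \right)} + O{\left(N \right)} = 4 \cdot 71 \left(6 - 71\right) + \left(2 - 3132\right) = 4 \cdot 71 \left(-65\right) - 3130 = -18460 - 3130 = -21590$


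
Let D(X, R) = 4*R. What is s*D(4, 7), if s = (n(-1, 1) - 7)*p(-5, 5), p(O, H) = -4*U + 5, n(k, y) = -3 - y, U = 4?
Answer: 3388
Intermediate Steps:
p(O, H) = -11 (p(O, H) = -4*4 + 5 = -16 + 5 = -11)
s = 121 (s = ((-3 - 1*1) - 7)*(-11) = ((-3 - 1) - 7)*(-11) = (-4 - 7)*(-11) = -11*(-11) = 121)
s*D(4, 7) = 121*(4*7) = 121*28 = 3388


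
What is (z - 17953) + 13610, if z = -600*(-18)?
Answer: 6457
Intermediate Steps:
z = 10800
(z - 17953) + 13610 = (10800 - 17953) + 13610 = -7153 + 13610 = 6457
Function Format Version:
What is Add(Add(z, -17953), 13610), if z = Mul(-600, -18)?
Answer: 6457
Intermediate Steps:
z = 10800
Add(Add(z, -17953), 13610) = Add(Add(10800, -17953), 13610) = Add(-7153, 13610) = 6457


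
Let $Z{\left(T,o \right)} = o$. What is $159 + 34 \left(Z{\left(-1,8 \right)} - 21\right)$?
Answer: $-283$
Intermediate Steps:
$159 + 34 \left(Z{\left(-1,8 \right)} - 21\right) = 159 + 34 \left(8 - 21\right) = 159 + 34 \left(-13\right) = 159 - 442 = -283$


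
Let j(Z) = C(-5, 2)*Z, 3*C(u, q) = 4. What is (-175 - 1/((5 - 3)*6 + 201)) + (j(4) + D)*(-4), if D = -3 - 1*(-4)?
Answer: -14224/71 ≈ -200.34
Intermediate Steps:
C(u, q) = 4/3 (C(u, q) = (⅓)*4 = 4/3)
j(Z) = 4*Z/3
D = 1 (D = -3 + 4 = 1)
(-175 - 1/((5 - 3)*6 + 201)) + (j(4) + D)*(-4) = (-175 - 1/((5 - 3)*6 + 201)) + ((4/3)*4 + 1)*(-4) = (-175 - 1/(2*6 + 201)) + (16/3 + 1)*(-4) = (-175 - 1/(12 + 201)) + (19/3)*(-4) = (-175 - 1/213) - 76/3 = -37276/213 - 76/3 = -14224/71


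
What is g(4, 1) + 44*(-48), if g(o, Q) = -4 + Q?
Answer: -2115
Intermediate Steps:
g(4, 1) + 44*(-48) = (-4 + 1) + 44*(-48) = -3 - 2112 = -2115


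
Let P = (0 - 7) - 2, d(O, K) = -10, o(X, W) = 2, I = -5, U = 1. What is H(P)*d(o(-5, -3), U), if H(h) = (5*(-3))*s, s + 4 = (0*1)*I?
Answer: -600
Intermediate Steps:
P = -9 (P = -7 - 2 = -9)
s = -4 (s = -4 + (0*1)*(-5) = -4 + 0*(-5) = -4 + 0 = -4)
H(h) = 60 (H(h) = (5*(-3))*(-4) = -15*(-4) = 60)
H(P)*d(o(-5, -3), U) = 60*(-10) = -600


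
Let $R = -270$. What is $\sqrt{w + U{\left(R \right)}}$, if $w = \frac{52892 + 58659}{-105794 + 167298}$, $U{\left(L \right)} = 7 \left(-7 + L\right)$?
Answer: $\frac{i \sqrt{119144705}}{248} \approx 44.013 i$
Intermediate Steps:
$U{\left(L \right)} = -49 + 7 L$
$w = \frac{111551}{61504} \approx 1.8137$
$\sqrt{w + U{\left(R \right)}} = \sqrt{\frac{111551}{61504} + \left(-49 + 7 \left(-270\right)\right)} = \sqrt{\frac{111551}{61504} - 1939} = \sqrt{- \frac{119144705}{61504}} = \frac{i \sqrt{119144705}}{248}$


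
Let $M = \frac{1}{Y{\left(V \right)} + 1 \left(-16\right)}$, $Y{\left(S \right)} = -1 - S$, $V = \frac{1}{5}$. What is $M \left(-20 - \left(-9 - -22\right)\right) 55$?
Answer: $\frac{9075}{86} \approx 105.52$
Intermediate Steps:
$V = \frac{1}{5} \approx 0.2$
$M = - \frac{5}{86}$ ($M = \frac{1}{\left(-1 - \frac{1}{5}\right) + 1 \left(-16\right)} = \frac{1}{\left(-1 - \frac{1}{5}\right) - 16} = \frac{1}{- \frac{6}{5} - 16} = \frac{1}{- \frac{86}{5}} = - \frac{5}{86} \approx -0.05814$)
$M \left(-20 - \left(-9 - -22\right)\right) 55 = - \frac{5 \left(-20 - \left(-9 - -22\right)\right)}{86} \cdot 55 = - \frac{5 \left(-20 - \left(-9 + 22\right)\right)}{86} \cdot 55 = - \frac{5 \left(-20 - 13\right)}{86} \cdot 55 = \left(- \frac{5}{86}\right) \left(-33\right) 55 = \frac{165}{86} \cdot 55 = \frac{9075}{86}$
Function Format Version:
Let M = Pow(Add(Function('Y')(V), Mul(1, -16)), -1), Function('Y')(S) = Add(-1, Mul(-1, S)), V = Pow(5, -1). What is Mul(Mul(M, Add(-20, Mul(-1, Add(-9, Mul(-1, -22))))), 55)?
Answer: Rational(9075, 86) ≈ 105.52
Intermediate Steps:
V = Rational(1, 5) ≈ 0.20000
M = Rational(-5, 86) (M = Pow(Add(Add(-1, Mul(-1, Rational(1, 5))), Mul(1, -16)), -1) = Pow(Add(Add(-1, Rational(-1, 5)), -16), -1) = Pow(Add(Rational(-6, 5), -16), -1) = Pow(Rational(-86, 5), -1) = Rational(-5, 86) ≈ -0.058140)
Mul(Mul(M, Add(-20, Mul(-1, Add(-9, Mul(-1, -22))))), 55) = Mul(Mul(Rational(-5, 86), Add(-20, Mul(-1, Add(-9, Mul(-1, -22))))), 55) = Mul(Mul(Rational(-5, 86), Add(-20, Mul(-1, Add(-9, 22)))), 55) = Mul(Mul(Rational(-5, 86), Add(-20, Mul(-1, 13))), 55) = Mul(Mul(Rational(-5, 86), Add(-20, -13)), 55) = Mul(Mul(Rational(-5, 86), -33), 55) = Mul(Rational(165, 86), 55) = Rational(9075, 86)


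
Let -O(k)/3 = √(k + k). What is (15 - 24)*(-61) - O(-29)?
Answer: 549 + 3*I*√58 ≈ 549.0 + 22.847*I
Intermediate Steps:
O(k) = -3*√2*√k (O(k) = -3*√(k + k) = -3*√2*√k)
(15 - 24)*(-61) - O(-29) = (15 - 24)*(-61) - (-3)*√2*√(-29) = -9*(-61) - (-3)*√2*I*√29 = 549 - (-3)*I*√58 = 549 + 3*I*√58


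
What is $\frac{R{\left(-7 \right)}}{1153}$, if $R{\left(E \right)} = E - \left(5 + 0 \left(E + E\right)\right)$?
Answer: $- \frac{12}{1153} \approx -0.010408$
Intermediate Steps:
$R{\left(E \right)} = -5 + E$ ($R{\left(E \right)} = E - \left(5 + 0 \cdot 2 E\right) = E + \left(-5 + 0\right) = E - 5 = -5 + E$)
$\frac{R{\left(-7 \right)}}{1153} = \frac{-5 - 7}{1153} = \frac{1}{1153} \left(-12\right) = - \frac{12}{1153}$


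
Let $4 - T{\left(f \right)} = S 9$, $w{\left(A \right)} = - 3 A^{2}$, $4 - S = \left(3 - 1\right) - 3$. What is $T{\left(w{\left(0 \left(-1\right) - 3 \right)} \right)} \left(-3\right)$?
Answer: $123$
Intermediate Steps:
$S = 5$ ($S = 4 - \left(\left(3 - 1\right) - 3\right) = 4 - \left(2 - 3\right) = 4 - -1 = 4 + 1 = 5$)
$T{\left(f \right)} = -41$ ($T{\left(f \right)} = 4 - 5 \cdot 9 = 4 - 45 = -41$)
$T{\left(w{\left(0 \left(-1\right) - 3 \right)} \right)} \left(-3\right) = \left(-41\right) \left(-3\right) = 123$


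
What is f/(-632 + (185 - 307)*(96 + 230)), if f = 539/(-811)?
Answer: 77/4681092 ≈ 1.6449e-5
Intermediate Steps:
f = -539/811 (f = 539*(-1/811) = -539/811 ≈ -0.66461)
f/(-632 + (185 - 307)*(96 + 230)) = -539/(811*(-632 + (185 - 307)*(96 + 230))) = -539/(811*(-632 - 122*326)) = -539/(811*(-632 - 39772)) = -539/811/(-40404) = -539/811*(-1/40404) = 77/4681092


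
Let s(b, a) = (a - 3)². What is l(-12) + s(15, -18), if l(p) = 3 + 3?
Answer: 447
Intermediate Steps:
s(b, a) = (-3 + a)²
l(p) = 6
l(-12) + s(15, -18) = 6 + (-3 - 18)² = 6 + (-21)² = 6 + 441 = 447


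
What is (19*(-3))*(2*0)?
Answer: 0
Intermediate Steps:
(19*(-3))*(2*0) = -57*0 = 0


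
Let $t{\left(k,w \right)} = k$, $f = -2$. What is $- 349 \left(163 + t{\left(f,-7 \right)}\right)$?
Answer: $-56189$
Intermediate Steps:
$- 349 \left(163 + t{\left(f,-7 \right)}\right) = - 349 \left(163 - 2\right) = \left(-349\right) 161 = -56189$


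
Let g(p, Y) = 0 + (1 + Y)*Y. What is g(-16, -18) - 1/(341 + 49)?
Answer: 119339/390 ≈ 306.00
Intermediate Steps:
g(p, Y) = Y*(1 + Y) (g(p, Y) = 0 + Y*(1 + Y) = Y*(1 + Y))
g(-16, -18) - 1/(341 + 49) = -18*(1 - 18) - 1/(341 + 49) = -18*(-17) - 1/390 = 306 - 1*1/390 = 306 - 1/390 = 119339/390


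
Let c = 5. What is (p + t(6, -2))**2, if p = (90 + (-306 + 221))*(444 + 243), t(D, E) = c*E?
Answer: 11730625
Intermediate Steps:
t(D, E) = 5*E
p = 3435 (p = (90 - 85)*687 = 5*687 = 3435)
(p + t(6, -2))**2 = (3435 + 5*(-2))**2 = (3435 - 10)**2 = 3425**2 = 11730625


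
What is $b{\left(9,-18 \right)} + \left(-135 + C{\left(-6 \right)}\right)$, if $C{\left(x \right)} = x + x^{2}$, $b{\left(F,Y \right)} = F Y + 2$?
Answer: $-265$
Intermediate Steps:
$b{\left(F,Y \right)} = 2 + F Y$
$b{\left(9,-18 \right)} + \left(-135 + C{\left(-6 \right)}\right) = \left(2 + 9 \left(-18\right)\right) - \left(135 + 6 \left(1 - 6\right)\right) = \left(2 - 162\right) - 105 = -160 + \left(-135 + 30\right) = -160 - 105 = -265$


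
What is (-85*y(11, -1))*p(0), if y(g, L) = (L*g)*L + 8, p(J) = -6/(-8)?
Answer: -4845/4 ≈ -1211.3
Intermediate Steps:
p(J) = ¾ (p(J) = -6*(-⅛) = ¾)
y(g, L) = 8 + g*L² (y(g, L) = g*L² + 8 = 8 + g*L²)
(-85*y(11, -1))*p(0) = -85*(8 + 11*(-1)²)*(¾) = -85*(8 + 11*1)*(¾) = -85*(8 + 11)*(¾) = -85*19*(¾) = -1615*¾ = -4845/4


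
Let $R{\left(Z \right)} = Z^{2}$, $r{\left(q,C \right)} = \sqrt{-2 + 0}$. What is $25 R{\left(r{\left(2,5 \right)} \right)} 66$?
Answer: $-3300$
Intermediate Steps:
$r{\left(q,C \right)} = i \sqrt{2}$ ($r{\left(q,C \right)} = \sqrt{-2} = i \sqrt{2}$)
$25 R{\left(r{\left(2,5 \right)} \right)} 66 = 25 \left(i \sqrt{2}\right)^{2} \cdot 66 = 25 \left(-2\right) 66 = \left(-50\right) 66 = -3300$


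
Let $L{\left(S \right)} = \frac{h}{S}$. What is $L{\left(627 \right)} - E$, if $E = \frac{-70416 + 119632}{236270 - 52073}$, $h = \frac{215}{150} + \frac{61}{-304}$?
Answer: $- \frac{4232699351}{15958828080} \approx -0.26523$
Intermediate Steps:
$h = \frac{5621}{4560}$ ($h = 215 \cdot \frac{1}{150} + 61 \left(- \frac{1}{304}\right) = \frac{43}{30} - \frac{61}{304} = \frac{5621}{4560} \approx 1.2327$)
$L{\left(S \right)} = \frac{5621}{4560 S}$
$E = \frac{49216}{184197} \approx 0.26719$
$L{\left(627 \right)} - E = \frac{5621}{4560 \cdot 627} - \frac{49216}{184197} = \frac{5621}{4560} \cdot \frac{1}{627} - \frac{49216}{184197} = \frac{511}{259920} - \frac{49216}{184197} = - \frac{4232699351}{15958828080}$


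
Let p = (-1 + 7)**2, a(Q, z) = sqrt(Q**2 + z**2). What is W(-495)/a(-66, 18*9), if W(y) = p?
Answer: 3*sqrt(34)/85 ≈ 0.20580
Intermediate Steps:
p = 36 (p = 6**2 = 36)
W(y) = 36
W(-495)/a(-66, 18*9) = 36/(sqrt((-66)**2 + (18*9)**2)) = 36/(sqrt(4356 + 162**2)) = 36/(sqrt(4356 + 26244)) = 36/(sqrt(30600)) = 36/((30*sqrt(34))) = 36*(sqrt(34)/1020) = 3*sqrt(34)/85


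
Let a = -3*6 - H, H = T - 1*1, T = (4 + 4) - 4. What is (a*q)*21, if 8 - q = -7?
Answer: -6615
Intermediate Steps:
q = 15 (q = 8 - 1*(-7) = 8 + 7 = 15)
T = 4 (T = 8 - 4 = 4)
H = 3 (H = 4 - 1*1 = 4 - 1 = 3)
a = -21 (a = -3*6 - 1*3 = -18 - 3 = -21)
(a*q)*21 = -21*15*21 = -315*21 = -6615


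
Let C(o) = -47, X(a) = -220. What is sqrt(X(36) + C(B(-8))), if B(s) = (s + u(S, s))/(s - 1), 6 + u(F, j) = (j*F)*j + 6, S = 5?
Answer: I*sqrt(267) ≈ 16.34*I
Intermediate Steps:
u(F, j) = F*j**2 (u(F, j) = -6 + ((j*F)*j + 6) = -6 + ((F*j)*j + 6) = -6 + (F*j**2 + 6) = -6 + (6 + F*j**2) = F*j**2)
B(s) = (s + 5*s**2)/(-1 + s) (B(s) = (s + 5*s**2)/(s - 1) = (s + 5*s**2)/(-1 + s))
sqrt(X(36) + C(B(-8))) = sqrt(-220 - 47) = sqrt(-267) = I*sqrt(267)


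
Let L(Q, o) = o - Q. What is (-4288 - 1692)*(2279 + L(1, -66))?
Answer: -13227760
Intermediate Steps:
(-4288 - 1692)*(2279 + L(1, -66)) = (-4288 - 1692)*(2279 + (-66 - 1*1)) = -5980*(2279 + (-66 - 1)) = -5980*(2279 - 67) = -5980*2212 = -13227760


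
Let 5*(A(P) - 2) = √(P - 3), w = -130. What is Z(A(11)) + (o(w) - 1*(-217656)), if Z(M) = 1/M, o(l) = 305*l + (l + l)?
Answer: 8176341/46 - 5*√2/46 ≈ 1.7775e+5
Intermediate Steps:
A(P) = 2 + √(-3 + P)/5 (A(P) = 2 + √(P - 3)/5 = 2 + √(-3 + P)/5)
o(l) = 307*l (o(l) = 305*l + 2*l = 307*l)
Z(A(11)) + (o(w) - 1*(-217656)) = 1/(2 + √(-3 + 11)/5) + (307*(-130) - 1*(-217656)) = 1/(2 + √8/5) + (-39910 + 217656) = 1/(2 + (2*√2)/5) + 177746 = 1/(2 + 2*√2/5) + 177746 = 177746 + 1/(2 + 2*√2/5)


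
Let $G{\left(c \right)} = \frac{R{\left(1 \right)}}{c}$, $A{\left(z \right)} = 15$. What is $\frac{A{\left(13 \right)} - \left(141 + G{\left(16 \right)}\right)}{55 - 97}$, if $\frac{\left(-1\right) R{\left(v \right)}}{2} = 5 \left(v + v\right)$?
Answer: $\frac{499}{168} \approx 2.9702$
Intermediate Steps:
$R{\left(v \right)} = - 20 v$ ($R{\left(v \right)} = - 2 \cdot 5 \left(v + v\right) = - 2 \cdot 5 \cdot 2 v = - 2 \cdot 10 v = - 20 v$)
$G{\left(c \right)} = - \frac{20}{c}$ ($G{\left(c \right)} = \frac{\left(-20\right) 1}{c} = - \frac{20}{c}$)
$\frac{A{\left(13 \right)} - \left(141 + G{\left(16 \right)}\right)}{55 - 97} = \frac{15 - \left(141 - \frac{20}{16}\right)}{55 - 97} = \frac{15 - \left(141 - \frac{5}{4}\right)}{-42} = \left(15 - \frac{559}{4}\right) \left(- \frac{1}{42}\right) = \left(- \frac{499}{4}\right) \left(- \frac{1}{42}\right) = \frac{499}{168}$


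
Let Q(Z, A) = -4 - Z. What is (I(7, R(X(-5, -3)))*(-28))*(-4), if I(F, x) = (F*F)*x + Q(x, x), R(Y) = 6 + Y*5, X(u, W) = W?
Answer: -48832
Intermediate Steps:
R(Y) = 6 + 5*Y
I(F, x) = -4 - x + x*F**2 (I(F, x) = (F*F)*x + (-4 - x) = F**2*x + (-4 - x) = x*F**2 + (-4 - x) = -4 - x + x*F**2)
(I(7, R(X(-5, -3)))*(-28))*(-4) = ((-4 - (6 + 5*(-3)) + (6 + 5*(-3))*7**2)*(-28))*(-4) = ((-4 - (6 - 15) + (6 - 15)*49)*(-28))*(-4) = ((-4 - 1*(-9) - 9*49)*(-28))*(-4) = ((-4 + 9 - 441)*(-28))*(-4) = -436*(-28)*(-4) = 12208*(-4) = -48832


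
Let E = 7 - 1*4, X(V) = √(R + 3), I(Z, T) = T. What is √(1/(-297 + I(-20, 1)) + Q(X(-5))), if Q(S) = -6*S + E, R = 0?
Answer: √(65638 - 131424*√3)/148 ≈ 2.7195*I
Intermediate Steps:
X(V) = √3 (X(V) = √(0 + 3) = √3)
E = 3 (E = 7 - 4 = 3)
Q(S) = 3 - 6*S (Q(S) = -6*S + 3 = 3 - 6*S)
√(1/(-297 + I(-20, 1)) + Q(X(-5))) = √(1/(-297 + 1) + (3 - 6*√3)) = √(1/(-296) + (3 - 6*√3)) = √(-1/296 + (3 - 6*√3)) = √(887/296 - 6*√3)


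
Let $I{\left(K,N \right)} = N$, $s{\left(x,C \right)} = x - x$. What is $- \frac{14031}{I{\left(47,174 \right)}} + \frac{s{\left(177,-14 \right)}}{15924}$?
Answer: $- \frac{4677}{58} \approx -80.638$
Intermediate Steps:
$s{\left(x,C \right)} = 0$
$- \frac{14031}{I{\left(47,174 \right)}} + \frac{s{\left(177,-14 \right)}}{15924} = - \frac{14031}{174} + \frac{0}{15924} = \left(-14031\right) \frac{1}{174} + 0 \cdot \frac{1}{15924} = - \frac{4677}{58} + 0 = - \frac{4677}{58}$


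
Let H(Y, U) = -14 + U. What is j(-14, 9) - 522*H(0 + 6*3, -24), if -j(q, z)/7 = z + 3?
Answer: 19752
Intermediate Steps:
j(q, z) = -21 - 7*z (j(q, z) = -7*(z + 3) = -7*(3 + z) = -21 - 7*z)
j(-14, 9) - 522*H(0 + 6*3, -24) = (-21 - 7*9) - 522*(-14 - 24) = (-21 - 63) - 522*(-38) = -84 + 19836 = 19752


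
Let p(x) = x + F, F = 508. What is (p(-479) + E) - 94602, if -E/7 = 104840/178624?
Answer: -2111717679/22328 ≈ -94577.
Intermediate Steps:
E = -91735/22328 (E = -733880/178624 = -7*13105/22328 = -91735/22328 ≈ -4.1085)
p(x) = 508 + x (p(x) = x + 508 = 508 + x)
(p(-479) + E) - 94602 = ((508 - 479) - 91735/22328) - 94602 = (29 - 91735/22328) - 94602 = 555777/22328 - 94602 = -2111717679/22328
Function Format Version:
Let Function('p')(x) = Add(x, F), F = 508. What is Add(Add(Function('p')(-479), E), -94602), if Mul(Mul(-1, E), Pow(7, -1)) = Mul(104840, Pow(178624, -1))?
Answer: Rational(-2111717679, 22328) ≈ -94577.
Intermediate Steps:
E = Rational(-91735, 22328) (E = Mul(-7, Mul(104840, Pow(178624, -1))) = Mul(-7, Mul(104840, Rational(1, 178624))) = Mul(-7, Rational(13105, 22328)) = Rational(-91735, 22328) ≈ -4.1085)
Function('p')(x) = Add(508, x) (Function('p')(x) = Add(x, 508) = Add(508, x))
Add(Add(Function('p')(-479), E), -94602) = Add(Add(Add(508, -479), Rational(-91735, 22328)), -94602) = Add(Add(29, Rational(-91735, 22328)), -94602) = Add(Rational(555777, 22328), -94602) = Rational(-2111717679, 22328)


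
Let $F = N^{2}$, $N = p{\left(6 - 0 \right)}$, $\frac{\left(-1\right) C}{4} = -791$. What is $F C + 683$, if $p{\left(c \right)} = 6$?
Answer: $114587$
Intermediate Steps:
$C = 3164$ ($C = \left(-4\right) \left(-791\right) = 3164$)
$N = 6$
$F = 36$ ($F = 6^{2} = 36$)
$F C + 683 = 36 \cdot 3164 + 683 = 113904 + 683 = 114587$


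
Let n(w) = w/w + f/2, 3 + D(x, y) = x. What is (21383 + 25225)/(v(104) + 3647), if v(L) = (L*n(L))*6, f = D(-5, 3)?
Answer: 46608/1775 ≈ 26.258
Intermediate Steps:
D(x, y) = -3 + x
f = -8 (f = -3 - 5 = -8)
n(w) = -3 (n(w) = w/w - 8/2 = 1 - 8*½ = 1 - 4 = -3)
v(L) = -18*L (v(L) = (L*(-3))*6 = -3*L*6 = -18*L)
(21383 + 25225)/(v(104) + 3647) = (21383 + 25225)/(-18*104 + 3647) = 46608/(-1872 + 3647) = 46608/1775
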